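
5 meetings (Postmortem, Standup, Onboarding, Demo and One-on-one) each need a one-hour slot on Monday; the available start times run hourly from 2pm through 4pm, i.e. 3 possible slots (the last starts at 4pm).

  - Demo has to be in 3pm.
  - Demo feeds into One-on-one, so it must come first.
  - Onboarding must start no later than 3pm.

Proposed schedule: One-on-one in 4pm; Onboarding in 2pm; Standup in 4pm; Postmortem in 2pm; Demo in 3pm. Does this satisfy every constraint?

Valid

Onboarding must start no later than 3pm — holds.
Demo feeds into One-on-one, so it must come first — holds.
Demo has to be in 3pm — holds.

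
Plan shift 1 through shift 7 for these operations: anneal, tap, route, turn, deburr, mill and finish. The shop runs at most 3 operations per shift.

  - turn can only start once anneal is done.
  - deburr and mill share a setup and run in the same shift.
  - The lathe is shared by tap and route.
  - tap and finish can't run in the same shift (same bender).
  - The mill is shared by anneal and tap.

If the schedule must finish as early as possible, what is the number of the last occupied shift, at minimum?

shift 3

The precedence chain requires at least 2 distinct shifts.
With at most 3 per shift and 7 operations, at least 3 shifts are needed.
3 works (last occupied shift: shift 3): for example turn -> shift 2; deburr -> shift 3; anneal -> shift 1; finish -> shift 1; tap -> shift 2; route -> shift 1; mill -> shift 3.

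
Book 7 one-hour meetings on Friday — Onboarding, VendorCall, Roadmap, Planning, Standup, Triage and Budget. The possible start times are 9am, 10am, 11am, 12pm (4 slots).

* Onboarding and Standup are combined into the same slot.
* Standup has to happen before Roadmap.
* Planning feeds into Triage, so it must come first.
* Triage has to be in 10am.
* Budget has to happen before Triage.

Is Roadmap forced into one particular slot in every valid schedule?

Roadmap can be 10am (e.g. Onboarding -> 9am; Planning -> 9am; Triage -> 10am; Standup -> 9am; VendorCall -> 9am; Roadmap -> 10am; Budget -> 9am) or 11am (e.g. Roadmap in 11am; VendorCall in 9am; Planning in 9am; Standup in 9am; Onboarding in 9am; Budget in 9am; Triage in 10am).

No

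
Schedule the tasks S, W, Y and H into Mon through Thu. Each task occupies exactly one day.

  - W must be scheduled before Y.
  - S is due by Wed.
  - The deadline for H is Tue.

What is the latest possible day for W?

Wed

Downstream work caps W at Wed.
W at Wed is achievable: Y=Thu, W=Wed, H=Mon, S=Mon.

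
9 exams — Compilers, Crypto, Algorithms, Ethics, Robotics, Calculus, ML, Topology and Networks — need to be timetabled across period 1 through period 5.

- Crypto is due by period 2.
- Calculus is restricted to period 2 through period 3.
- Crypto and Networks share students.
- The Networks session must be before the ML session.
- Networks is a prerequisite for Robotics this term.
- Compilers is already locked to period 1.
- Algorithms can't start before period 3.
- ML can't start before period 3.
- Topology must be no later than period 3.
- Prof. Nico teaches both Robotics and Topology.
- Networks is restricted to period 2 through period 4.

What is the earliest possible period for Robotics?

period 3

Precedence pushes Robotics to at least period 3.
Robotics at period 3 is achievable: Topology=period 1; Robotics=period 3; Ethics=period 1; Compilers=period 1; Networks=period 2; Calculus=period 2; Algorithms=period 3; Crypto=period 1; ML=period 3.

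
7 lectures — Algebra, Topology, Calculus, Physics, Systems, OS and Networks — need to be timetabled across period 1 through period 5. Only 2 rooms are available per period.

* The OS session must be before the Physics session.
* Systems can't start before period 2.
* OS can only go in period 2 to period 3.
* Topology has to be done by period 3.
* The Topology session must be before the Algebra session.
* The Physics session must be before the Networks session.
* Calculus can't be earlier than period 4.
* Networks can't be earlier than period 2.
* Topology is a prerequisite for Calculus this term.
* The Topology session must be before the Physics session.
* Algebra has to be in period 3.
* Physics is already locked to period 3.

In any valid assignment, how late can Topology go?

Topology's own window allows nothing later than period 3; downstream work caps Topology at period 2.
Topology at period 2 is achievable: Physics in period 3; Calculus in period 4; Topology in period 2; Algebra in period 3; Networks in period 4; OS in period 2; Systems in period 5.

period 2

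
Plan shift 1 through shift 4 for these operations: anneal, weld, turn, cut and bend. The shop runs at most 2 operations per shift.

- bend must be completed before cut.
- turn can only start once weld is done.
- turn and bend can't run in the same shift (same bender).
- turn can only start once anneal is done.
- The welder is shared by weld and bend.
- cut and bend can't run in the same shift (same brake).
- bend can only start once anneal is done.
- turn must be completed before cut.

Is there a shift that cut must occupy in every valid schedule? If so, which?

Precedence pushes cut to at least shift 3.
So cut is pinned to shift 4.

shift 4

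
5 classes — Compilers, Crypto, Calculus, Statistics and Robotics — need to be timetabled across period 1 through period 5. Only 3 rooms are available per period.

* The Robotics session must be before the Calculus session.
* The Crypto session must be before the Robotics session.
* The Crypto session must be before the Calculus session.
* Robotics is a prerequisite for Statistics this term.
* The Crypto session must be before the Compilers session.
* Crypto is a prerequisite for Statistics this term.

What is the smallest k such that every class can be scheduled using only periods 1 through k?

3

The precedence chain requires at least 3 distinct periods.
With at most 3 per period and 5 classes, at least 2 periods are needed.
3 works (last occupied period: period 3): for example Statistics=period 3, Crypto=period 1, Calculus=period 3, Compilers=period 2, Robotics=period 2.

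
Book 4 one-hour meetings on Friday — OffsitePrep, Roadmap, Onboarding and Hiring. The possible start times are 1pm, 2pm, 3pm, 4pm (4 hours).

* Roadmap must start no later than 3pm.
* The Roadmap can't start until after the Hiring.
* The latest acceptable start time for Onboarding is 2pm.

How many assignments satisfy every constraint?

Splitting on OffsitePrep: it can be 1pm (6), 2pm (6), 3pm (6), 4pm (6). Listing each branch's schedules as (Roadmap, Onboarding, Hiring):
OffsitePrep=1pm: (2pm,1pm,1pm) (2pm,2pm,1pm) (3pm,1pm,1pm) (3pm,1pm,2pm) (3pm,2pm,1pm) (3pm,2pm,2pm) — 6.
OffsitePrep=2pm: (2pm,1pm,1pm) (2pm,2pm,1pm) (3pm,1pm,1pm) (3pm,1pm,2pm) (3pm,2pm,1pm) (3pm,2pm,2pm) — 6.
OffsitePrep=3pm: (2pm,1pm,1pm) (2pm,2pm,1pm) (3pm,1pm,1pm) (3pm,1pm,2pm) (3pm,2pm,1pm) (3pm,2pm,2pm) — 6.
OffsitePrep=4pm: (2pm,1pm,1pm) (2pm,2pm,1pm) (3pm,1pm,1pm) (3pm,1pm,2pm) (3pm,2pm,1pm) (3pm,2pm,2pm) — 6.
Summing: 6 + 6 + 6 + 6 = 24.

24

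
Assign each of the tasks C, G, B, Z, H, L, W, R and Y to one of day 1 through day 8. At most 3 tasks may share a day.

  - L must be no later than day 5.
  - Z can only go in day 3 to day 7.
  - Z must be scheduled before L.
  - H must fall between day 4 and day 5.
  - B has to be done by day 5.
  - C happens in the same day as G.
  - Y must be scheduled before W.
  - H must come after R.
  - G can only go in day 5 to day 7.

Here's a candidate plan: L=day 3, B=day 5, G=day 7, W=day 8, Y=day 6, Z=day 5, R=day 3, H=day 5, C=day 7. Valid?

Z must be scheduled before L — violated.
H must fall between day 4 and day 5 — holds.
B has to be done by day 5 — holds.
C happens in the same day as G — holds.
L must be no later than day 5 — holds.
At most 3 tasks may share a day — holds.
Z can only go in day 3 to day 7 — holds.
Y must be scheduled before W — holds.
H must come after R — holds.
G can only go in day 5 to day 7 — holds.

No — it violates: Z must be scheduled before L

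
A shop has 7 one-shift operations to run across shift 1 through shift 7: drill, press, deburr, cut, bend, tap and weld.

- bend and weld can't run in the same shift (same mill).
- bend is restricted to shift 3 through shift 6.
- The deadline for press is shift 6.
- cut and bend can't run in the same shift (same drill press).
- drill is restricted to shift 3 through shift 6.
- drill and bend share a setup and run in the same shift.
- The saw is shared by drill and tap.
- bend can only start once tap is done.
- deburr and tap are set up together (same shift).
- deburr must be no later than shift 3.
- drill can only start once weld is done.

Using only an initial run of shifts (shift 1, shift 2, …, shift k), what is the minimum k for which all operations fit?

The precedence chain requires at least 2 distinct shifts.
drill can't be placed before shift 3, so the schedule must run through at least shift 3.
3 works (last occupied shift: shift 3): for example weld -> shift 1; press -> shift 1; bend -> shift 3; tap -> shift 1; cut -> shift 1; deburr -> shift 1; drill -> shift 3.

3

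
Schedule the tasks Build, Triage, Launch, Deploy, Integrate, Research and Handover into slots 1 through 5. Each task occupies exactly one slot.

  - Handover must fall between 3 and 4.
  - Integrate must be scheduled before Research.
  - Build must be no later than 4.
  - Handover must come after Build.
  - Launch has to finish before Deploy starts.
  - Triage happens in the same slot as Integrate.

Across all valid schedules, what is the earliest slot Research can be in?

2

Precedence pushes Research to at least 2.
Research at 2 is achievable: Research -> 2; Integrate -> 1; Build -> 1; Launch -> 1; Deploy -> 2; Triage -> 1; Handover -> 3.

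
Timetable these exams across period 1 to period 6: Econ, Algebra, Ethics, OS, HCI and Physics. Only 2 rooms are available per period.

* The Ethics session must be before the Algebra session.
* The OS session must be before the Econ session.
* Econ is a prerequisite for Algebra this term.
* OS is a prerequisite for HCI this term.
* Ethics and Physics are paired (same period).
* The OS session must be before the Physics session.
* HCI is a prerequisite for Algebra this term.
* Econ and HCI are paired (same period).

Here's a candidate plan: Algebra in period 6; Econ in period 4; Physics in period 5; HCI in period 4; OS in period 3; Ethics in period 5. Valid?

The OS session must be before the Econ session — holds.
Only 2 rooms are available per period — holds.
Ethics and Physics are paired (same period) — holds.
HCI is a prerequisite for Algebra this term — holds.
OS is a prerequisite for HCI this term — holds.
The Ethics session must be before the Algebra session — holds.
Econ and HCI are paired (same period) — holds.
Econ is a prerequisite for Algebra this term — holds.
The OS session must be before the Physics session — holds.

Yes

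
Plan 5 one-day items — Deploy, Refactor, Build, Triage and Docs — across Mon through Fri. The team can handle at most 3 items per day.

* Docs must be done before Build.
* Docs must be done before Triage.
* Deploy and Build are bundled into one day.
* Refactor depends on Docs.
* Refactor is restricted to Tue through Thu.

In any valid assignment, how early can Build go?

Precedence pushes Build to at least Tue.
Build at Tue is achievable: Build in Tue, Docs in Mon, Deploy in Tue, Refactor in Tue, Triage in Wed.

Tue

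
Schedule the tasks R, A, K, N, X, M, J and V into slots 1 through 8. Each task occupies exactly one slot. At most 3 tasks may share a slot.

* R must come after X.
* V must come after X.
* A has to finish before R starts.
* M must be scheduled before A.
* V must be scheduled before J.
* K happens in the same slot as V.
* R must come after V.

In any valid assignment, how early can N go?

N at 1 is achievable: R -> 3; K -> 2; A -> 2; N -> 1; M -> 1; J -> 3; V -> 2; X -> 1.

1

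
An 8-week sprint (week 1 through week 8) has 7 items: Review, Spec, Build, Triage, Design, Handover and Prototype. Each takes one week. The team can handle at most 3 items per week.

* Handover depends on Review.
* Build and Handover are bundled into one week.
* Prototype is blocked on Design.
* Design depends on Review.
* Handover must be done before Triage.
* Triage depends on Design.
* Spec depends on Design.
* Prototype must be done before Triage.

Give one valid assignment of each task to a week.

Triage -> week 4; Build -> week 2; Spec -> week 3; Handover -> week 2; Prototype -> week 3; Design -> week 2; Review -> week 1

Checking: Design(week 2) before Prototype(week 3); Prototype(week 3) before Triage(week 4); Handover(week 2) before Triage(week 4); Review(week 1) before Design(week 2); Design(week 2) before Triage(week 4); Review(week 1) before Handover(week 2); Design(week 2) before Spec(week 3); Build = Handover = week 2; max 3 per week (cap 3).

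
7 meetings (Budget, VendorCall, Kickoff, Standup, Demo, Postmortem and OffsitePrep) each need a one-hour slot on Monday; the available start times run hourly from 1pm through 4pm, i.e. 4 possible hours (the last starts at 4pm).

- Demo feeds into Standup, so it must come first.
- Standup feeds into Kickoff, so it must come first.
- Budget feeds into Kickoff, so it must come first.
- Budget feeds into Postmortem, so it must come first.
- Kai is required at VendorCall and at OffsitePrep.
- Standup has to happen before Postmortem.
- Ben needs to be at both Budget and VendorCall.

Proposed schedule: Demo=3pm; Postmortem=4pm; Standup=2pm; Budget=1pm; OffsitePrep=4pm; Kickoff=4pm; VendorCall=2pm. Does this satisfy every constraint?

Standup feeds into Kickoff, so it must come first — holds.
Budget feeds into Kickoff, so it must come first — holds.
Budget feeds into Postmortem, so it must come first — holds.
Demo feeds into Standup, so it must come first — violated.
Standup has to happen before Postmortem — holds.
Kai is required at VendorCall and at OffsitePrep — holds.
Ben needs to be at both Budget and VendorCall — holds.

No. Demo feeds into Standup, so it must come first is not satisfied.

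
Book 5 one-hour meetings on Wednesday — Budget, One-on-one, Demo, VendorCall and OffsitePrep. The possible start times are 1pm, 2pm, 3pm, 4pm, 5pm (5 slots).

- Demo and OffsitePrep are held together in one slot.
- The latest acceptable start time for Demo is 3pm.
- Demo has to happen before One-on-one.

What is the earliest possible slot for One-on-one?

2pm

Precedence pushes One-on-one to at least 2pm.
One-on-one at 2pm is achievable: VendorCall=1pm; Demo=1pm; Budget=1pm; OffsitePrep=1pm; One-on-one=2pm.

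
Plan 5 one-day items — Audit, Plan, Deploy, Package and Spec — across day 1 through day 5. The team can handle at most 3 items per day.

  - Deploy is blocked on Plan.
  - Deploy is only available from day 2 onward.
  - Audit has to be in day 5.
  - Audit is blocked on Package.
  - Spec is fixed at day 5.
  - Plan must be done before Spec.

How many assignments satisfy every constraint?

Splitting on Plan: it can be day 1 (16), day 2 (12), day 3 (8), day 4 (4). Listing each branch's schedules as (Audit, Deploy, Package, Spec) by day number:
Plan=day 1: (5,2,1,5) (5,2,2,5) (5,2,3,5) (5,2,4,5) (5,3,1,5) (5,3,2,5) (5,3,3,5) (5,3,4,5) (5,4,1,5) (5,4,2,5) (5,4,3,5) (5,4,4,5) (5,5,1,5) (5,5,2,5) (5,5,3,5) (5,5,4,5) — 16.
Plan=day 2: (5,3,1,5) (5,3,2,5) (5,3,3,5) (5,3,4,5) (5,4,1,5) (5,4,2,5) (5,4,3,5) (5,4,4,5) (5,5,1,5) (5,5,2,5) (5,5,3,5) (5,5,4,5) — 12.
Plan=day 3: (5,4,1,5) (5,4,2,5) (5,4,3,5) (5,4,4,5) (5,5,1,5) (5,5,2,5) (5,5,3,5) (5,5,4,5) — 8.
Plan=day 4: (5,5,1,5) (5,5,2,5) (5,5,3,5) (5,5,4,5) — 4.
Summing: 16 + 12 + 8 + 4 = 40.

40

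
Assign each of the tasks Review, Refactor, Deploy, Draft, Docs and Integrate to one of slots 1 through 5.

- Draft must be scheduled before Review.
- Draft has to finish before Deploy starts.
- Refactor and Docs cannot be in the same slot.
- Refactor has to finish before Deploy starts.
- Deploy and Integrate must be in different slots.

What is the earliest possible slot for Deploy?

2

Precedence pushes Deploy to at least 2.
Deploy at 2 is achievable: Integrate=1, Deploy=2, Draft=1, Review=2, Refactor=1, Docs=2.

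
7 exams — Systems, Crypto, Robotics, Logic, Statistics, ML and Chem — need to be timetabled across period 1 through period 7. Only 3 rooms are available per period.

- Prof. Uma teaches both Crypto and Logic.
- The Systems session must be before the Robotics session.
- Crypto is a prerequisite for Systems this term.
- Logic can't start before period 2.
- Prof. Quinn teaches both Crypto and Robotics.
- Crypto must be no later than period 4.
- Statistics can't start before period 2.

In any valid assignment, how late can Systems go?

Precedence pushes Systems to at least period 2; downstream work caps Systems at period 6.
Systems at period 6 is achievable: ML in period 1; Systems in period 6; Statistics in period 2; Robotics in period 7; Chem in period 1; Crypto in period 1; Logic in period 2.

period 6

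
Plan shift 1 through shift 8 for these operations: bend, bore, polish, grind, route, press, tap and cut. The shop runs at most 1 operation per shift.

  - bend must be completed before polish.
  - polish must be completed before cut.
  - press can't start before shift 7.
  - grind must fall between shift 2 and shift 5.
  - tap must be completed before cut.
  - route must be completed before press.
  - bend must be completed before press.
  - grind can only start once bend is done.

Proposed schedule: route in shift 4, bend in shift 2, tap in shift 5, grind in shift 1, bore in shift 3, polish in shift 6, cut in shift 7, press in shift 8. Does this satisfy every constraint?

Invalid. grind can only start once bend is done.

The shop runs at most 1 operation per shift — holds.
grind must fall between shift 2 and shift 5 — violated.
route must be completed before press — holds.
bend must be completed before polish — holds.
grind can only start once bend is done — violated.
press can't start before shift 7 — holds.
bend must be completed before press — holds.
polish must be completed before cut — holds.
tap must be completed before cut — holds.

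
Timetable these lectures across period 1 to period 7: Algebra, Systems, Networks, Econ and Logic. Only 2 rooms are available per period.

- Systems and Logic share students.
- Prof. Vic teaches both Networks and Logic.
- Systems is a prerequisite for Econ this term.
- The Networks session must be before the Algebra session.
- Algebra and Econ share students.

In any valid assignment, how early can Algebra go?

period 2

Precedence pushes Algebra to at least period 2.
Algebra at period 2 is achievable: Logic=period 2; Algebra=period 2; Econ=period 3; Systems=period 1; Networks=period 1.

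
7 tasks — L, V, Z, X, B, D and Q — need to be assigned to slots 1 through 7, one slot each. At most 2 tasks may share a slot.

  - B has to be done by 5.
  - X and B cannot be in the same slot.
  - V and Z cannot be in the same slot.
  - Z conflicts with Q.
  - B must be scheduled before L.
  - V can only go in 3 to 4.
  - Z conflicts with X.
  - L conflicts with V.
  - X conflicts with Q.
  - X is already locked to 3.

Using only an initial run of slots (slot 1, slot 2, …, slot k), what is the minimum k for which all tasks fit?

The precedence chain requires at least 2 distinct slots.
With at most 2 per slot and 7 tasks, at least 4 slots are needed.
V can't be placed before 3, so the schedule must run through at least slot 3.
4 works (last occupied slot: 4): for example X in 3; V in 3; Q in 4; D in 2; B in 1; Z in 1; L in 2.

4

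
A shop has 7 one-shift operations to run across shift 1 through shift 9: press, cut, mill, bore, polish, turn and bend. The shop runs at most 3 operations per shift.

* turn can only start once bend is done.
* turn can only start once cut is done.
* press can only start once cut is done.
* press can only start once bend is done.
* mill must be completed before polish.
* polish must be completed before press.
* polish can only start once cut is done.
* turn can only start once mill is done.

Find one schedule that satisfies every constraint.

bend in shift 1; polish in shift 2; mill in shift 1; cut in shift 1; bore in shift 2; press in shift 3; turn in shift 2

Checking: mill(shift 1) before polish(shift 2); polish(shift 2) before press(shift 3); bend(shift 1) before turn(shift 2); cut(shift 1) before press(shift 3); mill(shift 1) before turn(shift 2); bend(shift 1) before press(shift 3); cut(shift 1) before polish(shift 2); cut(shift 1) before turn(shift 2); max 3 per shift (cap 3).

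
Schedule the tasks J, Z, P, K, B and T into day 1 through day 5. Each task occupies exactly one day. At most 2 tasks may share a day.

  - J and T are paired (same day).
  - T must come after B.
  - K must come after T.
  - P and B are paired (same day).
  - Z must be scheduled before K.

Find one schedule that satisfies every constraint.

B -> day 1; J -> day 2; T -> day 2; K -> day 4; P -> day 1; Z -> day 3

Checking: Z(day 3) before K(day 4); T(day 2) before K(day 4); B(day 1) before T(day 2); P = B = day 1; J = T = day 2; max 2 per day (cap 2).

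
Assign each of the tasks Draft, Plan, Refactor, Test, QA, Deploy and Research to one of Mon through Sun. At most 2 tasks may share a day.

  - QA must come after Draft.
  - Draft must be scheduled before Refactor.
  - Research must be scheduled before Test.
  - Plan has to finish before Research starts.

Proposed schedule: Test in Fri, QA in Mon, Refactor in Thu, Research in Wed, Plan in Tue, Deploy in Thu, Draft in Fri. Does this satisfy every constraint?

Draft must be scheduled before Refactor — violated.
Plan has to finish before Research starts — holds.
Research must be scheduled before Test — holds.
At most 2 tasks may share a day — holds.
QA must come after Draft — violated.

Invalid. QA must come after Draft.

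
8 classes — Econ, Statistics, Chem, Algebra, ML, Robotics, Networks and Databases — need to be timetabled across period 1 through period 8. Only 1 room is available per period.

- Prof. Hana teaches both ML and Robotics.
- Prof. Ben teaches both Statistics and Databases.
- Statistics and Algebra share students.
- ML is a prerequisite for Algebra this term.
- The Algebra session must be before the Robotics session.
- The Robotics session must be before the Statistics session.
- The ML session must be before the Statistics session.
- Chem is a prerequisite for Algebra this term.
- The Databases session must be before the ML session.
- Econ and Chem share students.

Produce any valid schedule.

Algebra=period 4, Statistics=period 6, Databases=period 1, ML=period 2, Robotics=period 5, Networks=period 8, Econ=period 7, Chem=period 3

Checking: Algebra(period 4) before Robotics(period 5); Databases(period 1) before ML(period 2); ML(period 2) before Algebra(period 4); Chem(period 3) before Algebra(period 4); ML(period 2) before Statistics(period 6); Robotics(period 5) before Statistics(period 6); Econ(period 7) != Chem(period 3); Statistics(period 6) != Algebra(period 4); Statistics(period 6) != Databases(period 1); ML(period 2) != Robotics(period 5); max 1 per period (cap 1).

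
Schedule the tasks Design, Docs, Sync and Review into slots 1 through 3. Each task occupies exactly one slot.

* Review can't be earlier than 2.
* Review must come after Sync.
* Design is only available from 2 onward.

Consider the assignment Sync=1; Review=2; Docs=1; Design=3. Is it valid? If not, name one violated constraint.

Review can't be earlier than 2 — holds.
Review must come after Sync — holds.
Design is only available from 2 onward — holds.

Valid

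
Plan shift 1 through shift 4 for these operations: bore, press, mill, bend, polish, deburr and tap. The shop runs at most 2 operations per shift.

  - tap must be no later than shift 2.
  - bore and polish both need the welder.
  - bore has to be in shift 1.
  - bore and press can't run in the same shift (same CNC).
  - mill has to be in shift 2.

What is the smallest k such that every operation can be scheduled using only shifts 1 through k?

With at most 2 per shift and 7 operations, at least 4 shifts are needed.
mill can't be placed before shift 2, so the schedule must run through at least shift 2.
4 works (last occupied shift: shift 4): for example deburr in shift 4, tap in shift 1, bore in shift 1, bend in shift 3, press in shift 2, polish in shift 3, mill in shift 2.

4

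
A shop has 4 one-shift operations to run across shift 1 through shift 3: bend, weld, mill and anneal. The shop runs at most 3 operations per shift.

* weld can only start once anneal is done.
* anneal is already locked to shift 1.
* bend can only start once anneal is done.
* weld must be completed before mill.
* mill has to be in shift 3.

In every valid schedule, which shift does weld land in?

shift 2

anneal is fixed at shift 1 and must come before weld, so weld is at least shift 2.
mill is fixed at shift 3 and must come after weld, so weld is at most shift 2.
So weld must be shift 2.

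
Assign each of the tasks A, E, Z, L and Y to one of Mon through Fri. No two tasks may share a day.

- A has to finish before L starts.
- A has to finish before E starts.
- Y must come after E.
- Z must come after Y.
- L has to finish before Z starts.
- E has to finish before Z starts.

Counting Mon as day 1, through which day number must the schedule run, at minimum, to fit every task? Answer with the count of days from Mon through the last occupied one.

The precedence chain requires at least 4 distinct days.
With at most 1 per day and 5 tasks, at least 5 days are needed.
5 works (last occupied day: Fri): for example L=Wed, E=Tue, Y=Thu, Z=Fri, A=Mon.

5 days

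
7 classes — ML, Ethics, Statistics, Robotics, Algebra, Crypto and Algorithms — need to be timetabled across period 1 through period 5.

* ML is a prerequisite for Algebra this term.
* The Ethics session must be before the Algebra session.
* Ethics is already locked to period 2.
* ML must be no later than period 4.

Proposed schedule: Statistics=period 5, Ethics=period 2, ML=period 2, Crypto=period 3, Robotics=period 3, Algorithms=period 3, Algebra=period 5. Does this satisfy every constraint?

The Ethics session must be before the Algebra session — holds.
Ethics is already locked to period 2 — holds.
ML must be no later than period 4 — holds.
ML is a prerequisite for Algebra this term — holds.

Yes, all constraints hold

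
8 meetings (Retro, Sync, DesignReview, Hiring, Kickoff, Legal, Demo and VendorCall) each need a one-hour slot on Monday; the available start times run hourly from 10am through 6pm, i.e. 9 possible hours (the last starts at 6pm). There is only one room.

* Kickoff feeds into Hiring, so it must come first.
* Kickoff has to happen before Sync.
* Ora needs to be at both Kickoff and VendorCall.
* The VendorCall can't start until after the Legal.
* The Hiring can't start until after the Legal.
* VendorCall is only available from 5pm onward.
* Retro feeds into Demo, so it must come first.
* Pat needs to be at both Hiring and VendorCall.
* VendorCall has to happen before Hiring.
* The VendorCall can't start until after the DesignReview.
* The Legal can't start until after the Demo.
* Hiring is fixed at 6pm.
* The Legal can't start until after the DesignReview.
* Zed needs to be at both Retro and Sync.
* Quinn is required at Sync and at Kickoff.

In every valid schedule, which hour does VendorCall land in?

5pm

VendorCall's window is 5pm–6pm.
Hiring is fixed at 6pm, and VendorCall can't share a hour with Hiring.
So VendorCall must be 5pm.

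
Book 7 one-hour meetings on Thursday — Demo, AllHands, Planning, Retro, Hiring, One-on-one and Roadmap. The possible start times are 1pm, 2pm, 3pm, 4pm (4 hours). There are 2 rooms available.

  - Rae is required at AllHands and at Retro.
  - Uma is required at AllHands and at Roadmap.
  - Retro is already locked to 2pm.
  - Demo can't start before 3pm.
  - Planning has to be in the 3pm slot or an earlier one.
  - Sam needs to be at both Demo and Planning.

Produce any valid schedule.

Planning -> 1pm, Hiring -> 2pm, Roadmap -> 4pm, One-on-one -> 3pm, Demo -> 3pm, Retro -> 2pm, AllHands -> 1pm

Checking: AllHands(1pm) != Retro(2pm); AllHands(1pm) != Roadmap(4pm); Demo(3pm) != Planning(1pm); Planning=1pm in [1pm,3pm]; Demo=3pm in [3pm,4pm]; Retro=2pm in [2pm,2pm]; max 2 per hour (cap 2).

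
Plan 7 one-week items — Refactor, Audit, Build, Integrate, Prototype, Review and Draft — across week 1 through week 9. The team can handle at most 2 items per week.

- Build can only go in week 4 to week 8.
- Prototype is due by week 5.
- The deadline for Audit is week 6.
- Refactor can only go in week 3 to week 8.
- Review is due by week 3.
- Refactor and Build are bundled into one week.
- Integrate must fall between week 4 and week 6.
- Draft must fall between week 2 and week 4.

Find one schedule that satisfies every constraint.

Build=week 5, Draft=week 2, Audit=week 2, Integrate=week 4, Review=week 1, Prototype=week 1, Refactor=week 5

Checking: Refactor = Build = week 5; Refactor=week 5 in [week 3,week 8]; Prototype=week 1 in [week 1,week 5]; Review=week 1 in [week 1,week 3]; Build=week 5 in [week 4,week 8]; Draft=week 2 in [week 2,week 4]; Integrate=week 4 in [week 4,week 6]; Audit=week 2 in [week 1,week 6]; max 2 per week (cap 2).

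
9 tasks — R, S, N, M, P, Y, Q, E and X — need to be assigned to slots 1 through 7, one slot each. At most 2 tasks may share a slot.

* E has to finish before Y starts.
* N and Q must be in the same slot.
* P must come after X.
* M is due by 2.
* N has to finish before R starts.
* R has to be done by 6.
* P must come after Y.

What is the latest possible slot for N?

5

Downstream work caps N at 5.
N at 5 is achievable: R -> 6; N -> 5; X -> 2; E -> 1; Q -> 5; P -> 3; Y -> 2; S -> 3; M -> 1.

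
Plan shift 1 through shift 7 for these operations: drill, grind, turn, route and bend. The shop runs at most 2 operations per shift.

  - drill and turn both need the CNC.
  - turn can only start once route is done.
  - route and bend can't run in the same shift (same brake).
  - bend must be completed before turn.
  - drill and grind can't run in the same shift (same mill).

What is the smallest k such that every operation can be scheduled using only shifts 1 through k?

The precedence chain requires at least 2 distinct shifts.
With at most 2 per shift and 5 operations, at least 3 shifts are needed.
3 works (last occupied shift: shift 3): for example grind -> shift 2; turn -> shift 3; route -> shift 1; drill -> shift 1; bend -> shift 2.

3 shifts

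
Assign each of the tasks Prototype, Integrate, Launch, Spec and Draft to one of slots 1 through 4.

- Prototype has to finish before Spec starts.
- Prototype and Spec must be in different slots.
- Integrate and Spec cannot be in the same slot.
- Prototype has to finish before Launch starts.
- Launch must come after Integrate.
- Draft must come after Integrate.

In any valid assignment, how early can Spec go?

2

Precedence pushes Spec to at least 2.
Spec at 2 is achievable: Launch in 2, Draft in 2, Integrate in 1, Spec in 2, Prototype in 1.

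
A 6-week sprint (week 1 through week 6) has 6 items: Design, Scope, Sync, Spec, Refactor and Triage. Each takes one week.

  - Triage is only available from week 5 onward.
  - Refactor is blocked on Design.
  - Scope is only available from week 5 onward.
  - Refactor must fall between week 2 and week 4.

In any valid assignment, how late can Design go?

Downstream work caps Design at week 3.
Design at week 3 is achievable: Triage -> week 5, Design -> week 3, Scope -> week 5, Refactor -> week 4, Sync -> week 1, Spec -> week 1.

week 3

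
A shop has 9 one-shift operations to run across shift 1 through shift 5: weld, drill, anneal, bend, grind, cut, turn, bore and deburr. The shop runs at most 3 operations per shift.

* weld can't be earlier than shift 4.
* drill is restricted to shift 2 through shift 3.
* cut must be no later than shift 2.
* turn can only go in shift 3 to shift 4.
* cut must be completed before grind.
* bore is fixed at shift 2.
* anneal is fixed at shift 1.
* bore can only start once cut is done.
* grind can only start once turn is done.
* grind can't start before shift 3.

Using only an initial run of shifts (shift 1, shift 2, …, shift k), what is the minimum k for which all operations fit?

The precedence chain requires at least 2 distinct shifts.
With at most 3 per shift and 9 operations, at least 3 shifts are needed.
weld can't be placed before shift 4, so the schedule must run through at least shift 4.
4 works (last occupied shift: shift 4): for example deburr=shift 2; anneal=shift 1; bend=shift 1; cut=shift 1; turn=shift 3; bore=shift 2; grind=shift 4; drill=shift 2; weld=shift 4.

4 shifts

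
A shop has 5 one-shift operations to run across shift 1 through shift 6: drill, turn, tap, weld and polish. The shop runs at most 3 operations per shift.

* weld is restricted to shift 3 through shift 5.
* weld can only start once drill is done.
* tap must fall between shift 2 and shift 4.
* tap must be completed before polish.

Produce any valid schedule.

weld=shift 3; drill=shift 1; tap=shift 2; polish=shift 3; turn=shift 1

Checking: drill(shift 1) before weld(shift 3); tap(shift 2) before polish(shift 3); tap=shift 2 in [shift 2,shift 4]; weld=shift 3 in [shift 3,shift 5]; max 2 per shift (cap 3).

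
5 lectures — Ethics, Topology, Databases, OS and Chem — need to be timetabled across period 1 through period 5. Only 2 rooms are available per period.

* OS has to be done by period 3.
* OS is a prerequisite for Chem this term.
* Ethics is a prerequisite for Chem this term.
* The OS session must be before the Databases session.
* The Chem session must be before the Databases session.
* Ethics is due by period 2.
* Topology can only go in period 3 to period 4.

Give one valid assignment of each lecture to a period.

OS=period 1, Databases=period 3, Ethics=period 1, Topology=period 3, Chem=period 2

Checking: OS(period 1) before Chem(period 2); Chem(period 2) before Databases(period 3); OS(period 1) before Databases(period 3); Ethics(period 1) before Chem(period 2); Ethics=period 1 in [period 1,period 2]; OS=period 1 in [period 1,period 3]; Topology=period 3 in [period 3,period 4]; max 2 per period (cap 2).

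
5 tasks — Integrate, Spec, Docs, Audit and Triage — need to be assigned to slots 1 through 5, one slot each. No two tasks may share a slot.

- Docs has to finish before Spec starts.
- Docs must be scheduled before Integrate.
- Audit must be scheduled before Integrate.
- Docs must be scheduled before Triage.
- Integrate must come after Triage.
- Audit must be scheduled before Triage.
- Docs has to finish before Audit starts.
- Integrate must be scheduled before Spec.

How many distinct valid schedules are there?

Enumerating: Spec=5; Audit=2; Triage=3; Integrate=4; Docs=1.

1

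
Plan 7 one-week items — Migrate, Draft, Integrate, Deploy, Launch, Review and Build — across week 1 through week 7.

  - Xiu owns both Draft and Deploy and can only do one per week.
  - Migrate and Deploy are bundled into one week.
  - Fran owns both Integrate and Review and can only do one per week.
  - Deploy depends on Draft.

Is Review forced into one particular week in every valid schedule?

No

Review can be week 1 (e.g. Draft=week 1, Review=week 1, Deploy=week 2, Build=week 1, Integrate=week 2, Migrate=week 2, Launch=week 1) or week 2 (e.g. Draft in week 1; Build in week 1; Deploy in week 2; Review in week 2; Migrate in week 2; Integrate in week 1; Launch in week 1).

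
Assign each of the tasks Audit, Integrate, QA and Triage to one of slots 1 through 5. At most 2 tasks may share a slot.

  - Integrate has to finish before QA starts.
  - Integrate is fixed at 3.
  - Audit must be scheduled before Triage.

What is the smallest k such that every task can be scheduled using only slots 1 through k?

4 slots

The precedence chain requires at least 2 distinct slots.
With at most 2 per slot and 4 tasks, at least 2 slots are needed.
Propagating the time windows through the other constraints, QA can't land before 4, so the schedule must run through at least slot 4.
4 works (last occupied slot: 4): for example QA -> 4, Integrate -> 3, Audit -> 1, Triage -> 2.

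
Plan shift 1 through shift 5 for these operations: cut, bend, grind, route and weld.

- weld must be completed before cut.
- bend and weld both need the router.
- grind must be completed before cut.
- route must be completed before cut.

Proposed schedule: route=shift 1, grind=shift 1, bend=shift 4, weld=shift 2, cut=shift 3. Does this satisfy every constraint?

Valid

weld must be completed before cut — holds.
grind must be completed before cut — holds.
bend and weld both need the router — holds.
route must be completed before cut — holds.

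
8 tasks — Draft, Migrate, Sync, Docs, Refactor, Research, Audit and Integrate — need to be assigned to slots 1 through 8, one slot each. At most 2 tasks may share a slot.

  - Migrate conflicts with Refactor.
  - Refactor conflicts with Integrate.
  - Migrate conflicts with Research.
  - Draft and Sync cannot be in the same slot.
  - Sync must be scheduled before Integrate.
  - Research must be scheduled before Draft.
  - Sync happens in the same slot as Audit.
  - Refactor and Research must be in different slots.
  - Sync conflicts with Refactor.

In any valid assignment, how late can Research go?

7

Downstream work caps Research at 7.
Research at 7 is achievable: Integrate=2; Docs=3; Sync=1; Migrate=2; Research=7; Refactor=3; Audit=1; Draft=8.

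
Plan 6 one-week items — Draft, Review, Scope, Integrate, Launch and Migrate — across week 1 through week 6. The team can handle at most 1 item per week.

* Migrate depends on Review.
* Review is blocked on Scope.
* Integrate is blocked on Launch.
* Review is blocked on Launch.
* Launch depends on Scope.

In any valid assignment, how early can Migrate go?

Precedence pushes Migrate to at least week 4.
Migrate at week 4 is achievable: Review in week 3, Launch in week 2, Migrate in week 4, Draft in week 6, Integrate in week 5, Scope in week 1.

week 4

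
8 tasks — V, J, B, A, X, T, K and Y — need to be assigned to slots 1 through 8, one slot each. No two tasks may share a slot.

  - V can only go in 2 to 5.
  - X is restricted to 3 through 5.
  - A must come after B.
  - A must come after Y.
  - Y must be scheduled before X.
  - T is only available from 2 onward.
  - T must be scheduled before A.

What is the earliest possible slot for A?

6

Precedence pushes A to at least 3.
A at 6 is achievable: J -> 7; T -> 4; B -> 5; K -> 8; A -> 6; Y -> 1; X -> 3; V -> 2.
Nothing earlier works — the capacity limit rule out every slot before 6.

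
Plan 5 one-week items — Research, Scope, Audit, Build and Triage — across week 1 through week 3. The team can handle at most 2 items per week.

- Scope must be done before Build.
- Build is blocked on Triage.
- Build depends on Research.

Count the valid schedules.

12

Splitting on Research: it can be week 1 (6), week 2 (6). Listing each branch's schedules as (Scope, Audit, Build, Triage) by week number:
Research=week 1: (1,2,3,2) (1,3,3,2) (2,1,3,2) (2,2,3,1) (2,3,3,1) (2,3,3,2) — 6.
Research=week 2: (1,1,3,2) (1,2,3,1) (1,3,3,1) (1,3,3,2) (2,1,3,1) (2,3,3,1) — 6.
Summing: 6 + 6 = 12.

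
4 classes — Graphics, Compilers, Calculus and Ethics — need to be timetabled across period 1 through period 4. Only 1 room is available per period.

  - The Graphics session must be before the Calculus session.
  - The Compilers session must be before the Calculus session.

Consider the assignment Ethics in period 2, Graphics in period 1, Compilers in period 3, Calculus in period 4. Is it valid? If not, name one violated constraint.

Yes, all constraints hold

The Graphics session must be before the Calculus session — holds.
Only 1 room is available per period — holds.
The Compilers session must be before the Calculus session — holds.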